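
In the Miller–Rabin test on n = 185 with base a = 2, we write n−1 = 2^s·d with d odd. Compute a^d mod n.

153

185 − 1 = 184 = 2^3 · 23, so d = 23.
2^1 ≡ 2 (mod 185)
2^2 ≡ 2^2 = 4 ≡ 4 (mod 185)
2^4 ≡ 4^2 = 16 ≡ 16 (mod 185)
2^8 ≡ 16^2 = 256 ≡ 71 (mod 185)
2^16 ≡ 71^2 = 5041 ≡ 46 (mod 185)
23 = 16 + 4 + 2 + 1 in binary powers of 2.
So 2^23 ≡ 46 · 16 · 4 · 2 ≡ 153 (mod 185).
Squaring chain: 153 → 99 → 181; never reaches −1, so base 2 is a Miller–Rabin witness that 185 is composite.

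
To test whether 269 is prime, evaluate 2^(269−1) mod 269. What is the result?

1

2^1 ≡ 2 (mod 269)
2^2 ≡ 2^2 = 4 ≡ 4 (mod 269)
2^4 ≡ 4^2 = 16 ≡ 16 (mod 269)
2^8 ≡ 16^2 = 256 ≡ 256 (mod 269)
2^16 ≡ 256^2 = 65536 ≡ 169 (mod 269)
2^32 ≡ 169^2 = 28561 ≡ 47 (mod 269)
2^64 ≡ 47^2 = 2209 ≡ 57 (mod 269)
2^128 ≡ 57^2 = 3249 ≡ 21 (mod 269)
2^256 ≡ 21^2 = 441 ≡ 172 (mod 269)
268 = 256 + 8 + 4 in binary powers of 2.
So 2^268 ≡ 172 · 256 · 16 ≡ 1 (mod 269).
Since the result is 1, base 2 gives no evidence that 269 is composite.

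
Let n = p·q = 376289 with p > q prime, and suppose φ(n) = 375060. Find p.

φ(n) = (p−1)(q−1) = n − (p+q) + 1, so p + q = 376289 − 375060 + 1 = 1230.
p and q are the roots of t² − 1230t + 376289 = 0.
Discriminant: 1230² − 4·376289 = 1512900 − 1505156 = 7744; √7744 = 88.
q = (1230 − 88)/2 = 571, p = (1230 + 88)/2 = 659.
Check: 571 · 659 = 376289.

659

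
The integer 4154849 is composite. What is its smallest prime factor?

71

4154849 is odd.
Digit sum 35, not divisible by 3.
Ends in 9: not divisible by 5.
7: 4154849 = 7·593549 + 6
11: 4154849 = 11·377713 + 6
13: 4154849 = 13·319603 + 10
17: 4154849 = 17·244402 + 15
19: 4154849 = 19·218676 + 5
23: 4154849 = 23·180645 + 14
29: 4154849 = 29·143270 + 19
31: 4154849 = 31·134027 + 12
37: 4154849 = 37·112293 + 8
41: 4154849 = 41·101337 + 32
43: 4154849 = 43·96624 + 17
47: 4154849 = 47·88401 + 2
53: 4154849 = 53·78393 + 20
59: 4154849 = 59·70421 + 10
61: 4154849 = 61·68112 + 17
67: 4154849 = 67·62012 + 45
71: 4154849 = 71·58519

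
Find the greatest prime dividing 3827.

3827 = 43 · 89
89 is prime.
So 3827 = 43 · 89; the largest prime factor is 89.

89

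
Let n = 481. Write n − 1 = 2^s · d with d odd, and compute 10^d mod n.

481 − 1 = 480 = 2^5 · 15, so d = 15.
10^1 ≡ 10 (mod 481)
10^2 ≡ 10^2 = 100 ≡ 100 (mod 481)
10^4 ≡ 100^2 = 10000 ≡ 380 (mod 481)
10^8 ≡ 380^2 = 144400 ≡ 100 (mod 481)
15 = 8 + 4 + 2 + 1 in binary powers of 2.
So 10^15 ≡ 100 · 380 · 100 · 10 ≡ 38 (mod 481).
Squaring chain: 38 → 1 → 1 → 1 → 1; never reaches −1, so base 10 is a Miller–Rabin witness that 481 is composite.

38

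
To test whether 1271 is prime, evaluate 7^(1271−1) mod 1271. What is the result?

893

7^1 ≡ 7 (mod 1271)
7^2 ≡ 7^2 = 49 ≡ 49 (mod 1271)
7^4 ≡ 49^2 = 2401 ≡ 1130 (mod 1271)
7^8 ≡ 1130^2 = 1276900 ≡ 816 (mod 1271)
7^16 ≡ 816^2 = 665856 ≡ 1123 (mod 1271)
7^32 ≡ 1123^2 = 1261129 ≡ 297 (mod 1271)
7^64 ≡ 297^2 = 88209 ≡ 510 (mod 1271)
7^128 ≡ 510^2 = 260100 ≡ 816 (mod 1271)
7^256 ≡ 816^2 = 665856 ≡ 1123 (mod 1271)
7^512 ≡ 1123^2 = 1261129 ≡ 297 (mod 1271)
7^1024 ≡ 297^2 = 88209 ≡ 510 (mod 1271)
1270 = 1024 + 128 + 64 + 32 + 16 + 4 + 2 in binary powers of 2.
So 7^1270 ≡ 510 · 816 · 510 · 297 · 1123 · 1130 · 49 ≡ 893 (mod 1271).
Since 893 ≠ 1, base 7 is a Fermat witness: 1271 is composite.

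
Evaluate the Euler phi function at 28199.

27864

Factor: 28199 = 163 · 173.
φ(28199) = (163−1) · (173−1) = 162 · 172 = 27864.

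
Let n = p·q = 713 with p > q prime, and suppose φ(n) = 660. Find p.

31

φ(n) = (p−1)(q−1) = n − (p+q) + 1, so p + q = 713 − 660 + 1 = 54.
p and q are the roots of t² − 54t + 713 = 0.
Discriminant: 54² − 4·713 = 2916 − 2852 = 64; √64 = 8.
q = (54 − 8)/2 = 23, p = (54 + 8)/2 = 31.
Check: 23 · 31 = 713.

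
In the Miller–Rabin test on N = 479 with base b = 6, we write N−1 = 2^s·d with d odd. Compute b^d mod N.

1

479 − 1 = 478 = 2^1 · 239, so d = 239.
6^1 ≡ 6 (mod 479)
6^2 ≡ 6^2 = 36 ≡ 36 (mod 479)
6^4 ≡ 36^2 = 1296 ≡ 338 (mod 479)
6^8 ≡ 338^2 = 114244 ≡ 242 (mod 479)
6^16 ≡ 242^2 = 58564 ≡ 126 (mod 479)
6^32 ≡ 126^2 = 15876 ≡ 69 (mod 479)
6^64 ≡ 69^2 = 4761 ≡ 450 (mod 479)
6^128 ≡ 450^2 = 202500 ≡ 362 (mod 479)
239 = 128 + 64 + 32 + 8 + 4 + 2 + 1 in binary powers of 2.
So 6^239 ≡ 362 · 450 · 69 · 242 · 338 · 36 · 6 ≡ 1 (mod 479).
Since 6^d ≡ 1 (mod 479), base 6 does not prove 479 composite.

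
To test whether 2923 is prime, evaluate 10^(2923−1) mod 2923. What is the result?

38

10^1 ≡ 10 (mod 2923)
10^2 ≡ 10^2 = 100 ≡ 100 (mod 2923)
10^4 ≡ 100^2 = 10000 ≡ 1231 (mod 2923)
10^8 ≡ 1231^2 = 1515361 ≡ 1247 (mod 2923)
10^16 ≡ 1247^2 = 1555009 ≡ 2896 (mod 2923)
10^32 ≡ 2896^2 = 8386816 ≡ 729 (mod 2923)
10^64 ≡ 729^2 = 531441 ≡ 2378 (mod 2923)
10^128 ≡ 2378^2 = 5654884 ≡ 1802 (mod 2923)
10^256 ≡ 1802^2 = 3247204 ≡ 2674 (mod 2923)
10^512 ≡ 2674^2 = 7150276 ≡ 618 (mod 2923)
10^1024 ≡ 618^2 = 381924 ≡ 1934 (mod 2923)
10^2048 ≡ 1934^2 = 3740356 ≡ 1839 (mod 2923)
2922 = 2048 + 512 + 256 + 64 + 32 + 8 + 2 in binary powers of 2.
So 10^2922 ≡ 1839 · 618 · 2674 · 2378 · 729 · 1247 · 100 ≡ 38 (mod 2923).
Since 38 ≠ 1, base 10 is a Fermat witness: 2923 is composite.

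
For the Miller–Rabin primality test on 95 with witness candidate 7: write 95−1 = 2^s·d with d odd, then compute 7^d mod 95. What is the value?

68

95 − 1 = 94 = 2^1 · 47, so d = 47.
7^1 ≡ 7 (mod 95)
7^2 ≡ 7^2 = 49 ≡ 49 (mod 95)
7^4 ≡ 49^2 = 2401 ≡ 26 (mod 95)
7^8 ≡ 26^2 = 676 ≡ 11 (mod 95)
7^16 ≡ 11^2 = 121 ≡ 26 (mod 95)
7^32 ≡ 26^2 = 676 ≡ 11 (mod 95)
47 = 32 + 8 + 4 + 2 + 1 in binary powers of 2.
So 7^47 ≡ 11 · 11 · 26 · 49 · 7 ≡ 68 (mod 95).
Squaring chain: 68; never reaches −1, so base 7 is a Miller–Rabin witness that 95 is composite.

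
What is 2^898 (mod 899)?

2^1 ≡ 2 (mod 899)
2^2 ≡ 2^2 = 4 ≡ 4 (mod 899)
2^4 ≡ 4^2 = 16 ≡ 16 (mod 899)
2^8 ≡ 16^2 = 256 ≡ 256 (mod 899)
2^16 ≡ 256^2 = 65536 ≡ 808 (mod 899)
2^32 ≡ 808^2 = 652864 ≡ 190 (mod 899)
2^64 ≡ 190^2 = 36100 ≡ 140 (mod 899)
2^128 ≡ 140^2 = 19600 ≡ 721 (mod 899)
2^256 ≡ 721^2 = 519841 ≡ 219 (mod 899)
2^512 ≡ 219^2 = 47961 ≡ 314 (mod 899)
898 = 512 + 256 + 128 + 2 in binary powers of 2.
So 2^898 ≡ 314 · 219 · 721 · 4 ≡ 845 (mod 899).
Since 845 ≠ 1, base 2 is a Fermat witness: 899 is composite.

845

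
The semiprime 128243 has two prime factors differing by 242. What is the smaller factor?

257

Since p = q + 242, we have 128243 = q(q + 242), so q² + 242q − 128243 = 0.
Discriminant: 242² + 4·128243 = 58564 + 512972 = 571536; √571536 = 756.
q = (−242 + 756)/2 = 257, and p = q + 242 = 499.
Check: 257 · 499 = 128243.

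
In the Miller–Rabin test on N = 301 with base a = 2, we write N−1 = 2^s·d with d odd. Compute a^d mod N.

204

301 − 1 = 300 = 2^2 · 75, so d = 75.
2^1 ≡ 2 (mod 301)
2^2 ≡ 2^2 = 4 ≡ 4 (mod 301)
2^4 ≡ 4^2 = 16 ≡ 16 (mod 301)
2^8 ≡ 16^2 = 256 ≡ 256 (mod 301)
2^16 ≡ 256^2 = 65536 ≡ 219 (mod 301)
2^32 ≡ 219^2 = 47961 ≡ 102 (mod 301)
2^64 ≡ 102^2 = 10404 ≡ 170 (mod 301)
75 = 64 + 8 + 2 + 1 in binary powers of 2.
So 2^75 ≡ 170 · 256 · 4 · 2 ≡ 204 (mod 301).
Squaring chain: 204 → 78; never reaches −1, so base 2 is a Miller–Rabin witness that 301 is composite.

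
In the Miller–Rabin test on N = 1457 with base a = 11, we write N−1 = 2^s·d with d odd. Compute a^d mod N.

1457 − 1 = 1456 = 2^4 · 91, so d = 91.
11^1 ≡ 11 (mod 1457)
11^2 ≡ 11^2 = 121 ≡ 121 (mod 1457)
11^4 ≡ 121^2 = 14641 ≡ 71 (mod 1457)
11^8 ≡ 71^2 = 5041 ≡ 670 (mod 1457)
11^16 ≡ 670^2 = 448900 ≡ 144 (mod 1457)
11^32 ≡ 144^2 = 20736 ≡ 338 (mod 1457)
11^64 ≡ 338^2 = 114244 ≡ 598 (mod 1457)
91 = 64 + 16 + 8 + 2 + 1 in binary powers of 2.
So 11^91 ≡ 598 · 144 · 670 · 121 · 11 ≡ 1158 (mod 1457).
Squaring chain: 1158 → 524 → 660 → 1414; never reaches −1, so base 11 is a Miller–Rabin witness that 1457 is composite.

1158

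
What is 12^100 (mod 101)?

1

12^1 ≡ 12 (mod 101)
12^2 ≡ 12^2 = 144 ≡ 43 (mod 101)
12^4 ≡ 43^2 = 1849 ≡ 31 (mod 101)
12^8 ≡ 31^2 = 961 ≡ 52 (mod 101)
12^16 ≡ 52^2 = 2704 ≡ 78 (mod 101)
12^32 ≡ 78^2 = 6084 ≡ 24 (mod 101)
12^64 ≡ 24^2 = 576 ≡ 71 (mod 101)
100 = 64 + 32 + 4 in binary powers of 2.
So 12^100 ≡ 71 · 24 · 31 ≡ 1 (mod 101).
Since the result is 1, base 12 gives no evidence that 101 is composite.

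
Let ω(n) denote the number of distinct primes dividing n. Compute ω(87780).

6

87780 = 2^2 · 21945
21945 = 3 · 7315
7315 = 5 · 1463
1463 = 7 · 209
209 = 11 · 19
87780 = 2^2 · 3 · 5 · 7 · 11 · 19, which has 6 distinct prime factors.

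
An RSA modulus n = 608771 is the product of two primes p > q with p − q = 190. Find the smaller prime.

691

Since p = q + 190, we have 608771 = q(q + 190), so q² + 190q − 608771 = 0.
Discriminant: 190² + 4·608771 = 36100 + 2435084 = 2471184; √2471184 = 1572.
q = (−190 + 1572)/2 = 691, and p = q + 190 = 881.
Check: 691 · 881 = 608771.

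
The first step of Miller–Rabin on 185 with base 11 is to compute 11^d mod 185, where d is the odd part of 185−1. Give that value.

101

185 − 1 = 184 = 2^3 · 23, so d = 23.
11^1 ≡ 11 (mod 185)
11^2 ≡ 11^2 = 121 ≡ 121 (mod 185)
11^4 ≡ 121^2 = 14641 ≡ 26 (mod 185)
11^8 ≡ 26^2 = 676 ≡ 121 (mod 185)
11^16 ≡ 121^2 = 14641 ≡ 26 (mod 185)
23 = 16 + 4 + 2 + 1 in binary powers of 2.
So 11^23 ≡ 26 · 26 · 121 · 11 ≡ 101 (mod 185).
Squaring chain: 101 → 26 → 121; never reaches −1, so base 11 is a Miller–Rabin witness that 185 is composite.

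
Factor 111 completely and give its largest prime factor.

111 = 3 · 37
37 is prime.
So 111 = 3 · 37; the largest prime factor is 37.

37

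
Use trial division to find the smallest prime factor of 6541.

6541 is odd.
Digit sum 16, not divisible by 3.
Ends in 1: not divisible by 5.
7: 6541 = 7·934 + 3
11: 6541 = 11·594 + 7
13: 6541 = 13·503 + 2
17: 6541 = 17·384 + 13
19: 6541 = 19·344 + 5
23: 6541 = 23·284 + 9
29: 6541 = 29·225 + 16
31: 6541 = 31·211

31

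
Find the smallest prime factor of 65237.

89

65237 is odd.
Digit sum 23, not divisible by 3.
Ends in 7: not divisible by 5.
7: 65237 = 7·9319 + 4
11: 65237 = 11·5930 + 7
13: 65237 = 13·5018 + 3
17: 65237 = 17·3837 + 8
19: 65237 = 19·3433 + 10
23: 65237 = 23·2836 + 9
29: 65237 = 29·2249 + 16
31: 65237 = 31·2104 + 13
37: 65237 = 37·1763 + 6
41: 65237 = 41·1591 + 6
43: 65237 = 43·1517 + 6
47: 65237 = 47·1388 + 1
53: 65237 = 53·1230 + 47
59: 65237 = 59·1105 + 42
61: 65237 = 61·1069 + 28
67: 65237 = 67·973 + 46
71: 65237 = 71·918 + 59
73: 65237 = 73·893 + 48
79: 65237 = 79·825 + 62
83: 65237 = 83·785 + 82
89: 65237 = 89·733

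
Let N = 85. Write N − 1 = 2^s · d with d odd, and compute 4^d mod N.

85 − 1 = 84 = 2^2 · 21, so d = 21.
4^1 ≡ 4 (mod 85)
4^2 ≡ 4^2 = 16 ≡ 16 (mod 85)
4^4 ≡ 16^2 = 256 ≡ 1 (mod 85)
4^8 ≡ 1^2 = 1 ≡ 1 (mod 85)
4^16 ≡ 1^2 = 1 ≡ 1 (mod 85)
21 = 16 + 4 + 1 in binary powers of 2.
So 4^21 ≡ 1 · 1 · 4 ≡ 4 (mod 85).
Squaring chain: 4 → 16; never reaches −1, so base 4 is a Miller–Rabin witness that 85 is composite.

4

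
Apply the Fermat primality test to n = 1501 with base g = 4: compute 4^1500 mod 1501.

4^1 ≡ 4 (mod 1501)
4^2 ≡ 4^2 = 16 ≡ 16 (mod 1501)
4^4 ≡ 16^2 = 256 ≡ 256 (mod 1501)
4^8 ≡ 256^2 = 65536 ≡ 993 (mod 1501)
4^16 ≡ 993^2 = 986049 ≡ 1393 (mod 1501)
4^32 ≡ 1393^2 = 1940449 ≡ 1157 (mod 1501)
4^64 ≡ 1157^2 = 1338649 ≡ 1258 (mod 1501)
4^128 ≡ 1258^2 = 1582564 ≡ 510 (mod 1501)
4^256 ≡ 510^2 = 260100 ≡ 427 (mod 1501)
4^512 ≡ 427^2 = 182329 ≡ 708 (mod 1501)
4^1024 ≡ 708^2 = 501264 ≡ 1431 (mod 1501)
1500 = 1024 + 256 + 128 + 64 + 16 + 8 + 4 in binary powers of 2.
So 4^1500 ≡ 1431 · 427 · 510 · 1258 · 1393 · 993 · 256 ≡ 1037 (mod 1501).
Since 1037 ≠ 1, base 4 is a Fermat witness: 1501 is composite.

1037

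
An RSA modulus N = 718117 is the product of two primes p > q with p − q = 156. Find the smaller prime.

773

Since p = q + 156, we have 718117 = q(q + 156), so q² + 156q − 718117 = 0.
Discriminant: 156² + 4·718117 = 24336 + 2872468 = 2896804; √2896804 = 1702.
q = (−156 + 1702)/2 = 773, and p = q + 156 = 929.
Check: 773 · 929 = 718117.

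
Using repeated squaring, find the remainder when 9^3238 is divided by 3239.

1352

9^1 ≡ 9 (mod 3239)
9^2 ≡ 9^2 = 81 ≡ 81 (mod 3239)
9^4 ≡ 81^2 = 6561 ≡ 83 (mod 3239)
9^8 ≡ 83^2 = 6889 ≡ 411 (mod 3239)
9^16 ≡ 411^2 = 168921 ≡ 493 (mod 3239)
9^32 ≡ 493^2 = 243049 ≡ 124 (mod 3239)
9^64 ≡ 124^2 = 15376 ≡ 2420 (mod 3239)
9^128 ≡ 2420^2 = 5856400 ≡ 288 (mod 3239)
9^256 ≡ 288^2 = 82944 ≡ 1969 (mod 3239)
9^512 ≡ 1969^2 = 3876961 ≡ 3117 (mod 3239)
9^1024 ≡ 3117^2 = 9715689 ≡ 1928 (mod 3239)
9^2048 ≡ 1928^2 = 3717184 ≡ 2051 (mod 3239)
3238 = 2048 + 1024 + 128 + 32 + 4 + 2 in binary powers of 2.
So 9^3238 ≡ 2051 · 1928 · 288 · 124 · 83 · 81 ≡ 1352 (mod 3239).
Since 1352 ≠ 1, base 9 is a Fermat witness: 3239 is composite.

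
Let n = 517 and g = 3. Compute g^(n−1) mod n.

3^1 ≡ 3 (mod 517)
3^2 ≡ 3^2 = 9 ≡ 9 (mod 517)
3^4 ≡ 9^2 = 81 ≡ 81 (mod 517)
3^8 ≡ 81^2 = 6561 ≡ 357 (mod 517)
3^16 ≡ 357^2 = 127449 ≡ 267 (mod 517)
3^32 ≡ 267^2 = 71289 ≡ 460 (mod 517)
3^64 ≡ 460^2 = 211600 ≡ 147 (mod 517)
3^128 ≡ 147^2 = 21609 ≡ 412 (mod 517)
3^256 ≡ 412^2 = 169744 ≡ 168 (mod 517)
3^512 ≡ 168^2 = 28224 ≡ 306 (mod 517)
516 = 512 + 4 in binary powers of 2.
So 3^516 ≡ 306 · 81 ≡ 487 (mod 517).
Since 487 ≠ 1, base 3 is a Fermat witness: 517 is composite.

487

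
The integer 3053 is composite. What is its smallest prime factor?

3053 is odd.
Digit sum 11, not divisible by 3.
Ends in 3: not divisible by 5.
7: 3053 = 7·436 + 1
11: 3053 = 11·277 + 6
13: 3053 = 13·234 + 11
17: 3053 = 17·179 + 10
19: 3053 = 19·160 + 13
23: 3053 = 23·132 + 17
29: 3053 = 29·105 + 8
31: 3053 = 31·98 + 15
37: 3053 = 37·82 + 19
41: 3053 = 41·74 + 19
43: 3053 = 43·71

43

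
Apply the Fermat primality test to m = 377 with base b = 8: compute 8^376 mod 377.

53

8^1 ≡ 8 (mod 377)
8^2 ≡ 8^2 = 64 ≡ 64 (mod 377)
8^4 ≡ 64^2 = 4096 ≡ 326 (mod 377)
8^8 ≡ 326^2 = 106276 ≡ 339 (mod 377)
8^16 ≡ 339^2 = 114921 ≡ 313 (mod 377)
8^32 ≡ 313^2 = 97969 ≡ 326 (mod 377)
8^64 ≡ 326^2 = 106276 ≡ 339 (mod 377)
8^128 ≡ 339^2 = 114921 ≡ 313 (mod 377)
8^256 ≡ 313^2 = 97969 ≡ 326 (mod 377)
376 = 256 + 64 + 32 + 16 + 8 in binary powers of 2.
So 8^376 ≡ 326 · 339 · 326 · 313 · 339 ≡ 53 (mod 377).
Since 53 ≠ 1, base 8 is a Fermat witness: 377 is composite.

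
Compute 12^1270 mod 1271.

12^1 ≡ 12 (mod 1271)
12^2 ≡ 12^2 = 144 ≡ 144 (mod 1271)
12^4 ≡ 144^2 = 20736 ≡ 400 (mod 1271)
12^8 ≡ 400^2 = 160000 ≡ 1125 (mod 1271)
12^16 ≡ 1125^2 = 1265625 ≡ 980 (mod 1271)
12^32 ≡ 980^2 = 960400 ≡ 795 (mod 1271)
12^64 ≡ 795^2 = 632025 ≡ 338 (mod 1271)
12^128 ≡ 338^2 = 114244 ≡ 1125 (mod 1271)
12^256 ≡ 1125^2 = 1265625 ≡ 980 (mod 1271)
12^512 ≡ 980^2 = 960400 ≡ 795 (mod 1271)
12^1024 ≡ 795^2 = 632025 ≡ 338 (mod 1271)
1270 = 1024 + 128 + 64 + 32 + 16 + 4 + 2 in binary powers of 2.
So 12^1270 ≡ 338 · 1125 · 338 · 795 · 980 · 400 · 144 ≡ 893 (mod 1271).
Since 893 ≠ 1, base 12 is a Fermat witness: 1271 is composite.

893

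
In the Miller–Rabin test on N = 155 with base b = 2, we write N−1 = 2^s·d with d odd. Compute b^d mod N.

155 − 1 = 154 = 2^1 · 77, so d = 77.
2^1 ≡ 2 (mod 155)
2^2 ≡ 2^2 = 4 ≡ 4 (mod 155)
2^4 ≡ 4^2 = 16 ≡ 16 (mod 155)
2^8 ≡ 16^2 = 256 ≡ 101 (mod 155)
2^16 ≡ 101^2 = 10201 ≡ 126 (mod 155)
2^32 ≡ 126^2 = 15876 ≡ 66 (mod 155)
2^64 ≡ 66^2 = 4356 ≡ 16 (mod 155)
77 = 64 + 8 + 4 + 1 in binary powers of 2.
So 2^77 ≡ 16 · 101 · 16 · 2 ≡ 97 (mod 155).
Squaring chain: 97; never reaches −1, so base 2 is a Miller–Rabin witness that 155 is composite.

97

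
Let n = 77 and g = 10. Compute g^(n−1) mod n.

10^1 ≡ 10 (mod 77)
10^2 ≡ 10^2 = 100 ≡ 23 (mod 77)
10^4 ≡ 23^2 = 529 ≡ 67 (mod 77)
10^8 ≡ 67^2 = 4489 ≡ 23 (mod 77)
10^16 ≡ 23^2 = 529 ≡ 67 (mod 77)
10^32 ≡ 67^2 = 4489 ≡ 23 (mod 77)
10^64 ≡ 23^2 = 529 ≡ 67 (mod 77)
76 = 64 + 8 + 4 in binary powers of 2.
So 10^76 ≡ 67 · 23 · 67 ≡ 67 (mod 77).
Since 67 ≠ 1, base 10 is a Fermat witness: 77 is composite.

67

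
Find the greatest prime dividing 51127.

51127 = 29 · 1763
1763 = 41 · 43
43 is prime.
So 51127 = 29 · 41 · 43; the largest prime factor is 43.

43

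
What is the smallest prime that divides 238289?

238289 is odd.
Digit sum 32, not divisible by 3.
Ends in 9: not divisible by 5.
7: 238289 = 7·34041 + 2
11: 238289 = 11·21662 + 7
13: 238289 = 13·18329 + 12
17: 238289 = 17·14017

17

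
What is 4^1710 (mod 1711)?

4^1 ≡ 4 (mod 1711)
4^2 ≡ 4^2 = 16 ≡ 16 (mod 1711)
4^4 ≡ 16^2 = 256 ≡ 256 (mod 1711)
4^8 ≡ 256^2 = 65536 ≡ 518 (mod 1711)
4^16 ≡ 518^2 = 268324 ≡ 1408 (mod 1711)
4^32 ≡ 1408^2 = 1982464 ≡ 1126 (mod 1711)
4^64 ≡ 1126^2 = 1267876 ≡ 25 (mod 1711)
4^128 ≡ 25^2 = 625 ≡ 625 (mod 1711)
4^256 ≡ 625^2 = 390625 ≡ 517 (mod 1711)
4^512 ≡ 517^2 = 267289 ≡ 373 (mod 1711)
4^1024 ≡ 373^2 = 139129 ≡ 538 (mod 1711)
1710 = 1024 + 512 + 128 + 32 + 8 + 4 + 2 in binary powers of 2.
So 4^1710 ≡ 538 · 373 · 625 · 1126 · 518 · 256 · 16 ≡ 74 (mod 1711).
Since 74 ≠ 1, base 4 is a Fermat witness: 1711 is composite.

74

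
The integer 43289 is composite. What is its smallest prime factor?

73

43289 is odd.
Digit sum 26, not divisible by 3.
Ends in 9: not divisible by 5.
7: 43289 = 7·6184 + 1
11: 43289 = 11·3935 + 4
13: 43289 = 13·3329 + 12
17: 43289 = 17·2546 + 7
19: 43289 = 19·2278 + 7
23: 43289 = 23·1882 + 3
29: 43289 = 29·1492 + 21
31: 43289 = 31·1396 + 13
37: 43289 = 37·1169 + 36
41: 43289 = 41·1055 + 34
43: 43289 = 43·1006 + 31
47: 43289 = 47·921 + 2
53: 43289 = 53·816 + 41
59: 43289 = 59·733 + 42
61: 43289 = 61·709 + 40
67: 43289 = 67·646 + 7
71: 43289 = 71·609 + 50
73: 43289 = 73·593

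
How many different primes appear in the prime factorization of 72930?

6

72930 = 2 · 36465
36465 = 3 · 12155
12155 = 5 · 2431
2431 = 11 · 221
221 = 13 · 17
72930 = 2 · 3 · 5 · 11 · 13 · 17, which has 6 distinct prime factors.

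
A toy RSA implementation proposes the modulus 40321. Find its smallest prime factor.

61

40321 is odd.
Digit sum 10, not divisible by 3.
Ends in 1: not divisible by 5.
7: 40321 = 7·5760 + 1
11: 40321 = 11·3665 + 6
13: 40321 = 13·3101 + 8
17: 40321 = 17·2371 + 14
19: 40321 = 19·2122 + 3
23: 40321 = 23·1753 + 2
29: 40321 = 29·1390 + 11
31: 40321 = 31·1300 + 21
37: 40321 = 37·1089 + 28
41: 40321 = 41·983 + 18
43: 40321 = 43·937 + 30
47: 40321 = 47·857 + 42
53: 40321 = 53·760 + 41
59: 40321 = 59·683 + 24
61: 40321 = 61·661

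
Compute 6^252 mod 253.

234

6^1 ≡ 6 (mod 253)
6^2 ≡ 6^2 = 36 ≡ 36 (mod 253)
6^4 ≡ 36^2 = 1296 ≡ 31 (mod 253)
6^8 ≡ 31^2 = 961 ≡ 202 (mod 253)
6^16 ≡ 202^2 = 40804 ≡ 71 (mod 253)
6^32 ≡ 71^2 = 5041 ≡ 234 (mod 253)
6^64 ≡ 234^2 = 54756 ≡ 108 (mod 253)
6^128 ≡ 108^2 = 11664 ≡ 26 (mod 253)
252 = 128 + 64 + 32 + 16 + 8 + 4 in binary powers of 2.
So 6^252 ≡ 26 · 108 · 234 · 71 · 202 · 31 ≡ 234 (mod 253).
Since 234 ≠ 1, base 6 is a Fermat witness: 253 is composite.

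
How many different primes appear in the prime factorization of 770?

4

770 = 2 · 385
385 = 5 · 77
77 = 7 · 11
770 = 2 · 5 · 7 · 11, which has 4 distinct prime factors.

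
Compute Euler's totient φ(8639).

Factor: 8639 = 53 · 163.
φ(8639) = (53−1) · (163−1) = 52 · 162 = 8424.

8424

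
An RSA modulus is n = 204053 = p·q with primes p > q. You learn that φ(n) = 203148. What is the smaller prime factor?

φ(n) = (p−1)(q−1) = n − (p+q) + 1, so p + q = 204053 − 203148 + 1 = 906.
p and q are the roots of t² − 906t + 204053 = 0.
Discriminant: 906² − 4·204053 = 820836 − 816212 = 4624; √4624 = 68.
q = (906 − 68)/2 = 419, p = (906 + 68)/2 = 487.
Check: 419 · 487 = 204053.

419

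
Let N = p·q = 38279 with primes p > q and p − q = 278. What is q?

101

Since p = q + 278, we have 38279 = q(q + 278), so q² + 278q − 38279 = 0.
Discriminant: 278² + 4·38279 = 77284 + 153116 = 230400; √230400 = 480.
q = (−278 + 480)/2 = 101, and p = q + 278 = 379.
Check: 101 · 379 = 38279.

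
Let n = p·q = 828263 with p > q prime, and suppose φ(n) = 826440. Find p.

φ(n) = (p−1)(q−1) = n − (p+q) + 1, so p + q = 828263 − 826440 + 1 = 1824.
p and q are the roots of t² − 1824t + 828263 = 0.
Discriminant: 1824² − 4·828263 = 3326976 − 3313052 = 13924; √13924 = 118.
q = (1824 − 118)/2 = 853, p = (1824 + 118)/2 = 971.
Check: 853 · 971 = 828263.

971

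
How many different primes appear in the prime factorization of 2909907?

6

2909907 = 3^2 · 323323
323323 = 7 · 46189
46189 = 11 · 4199
4199 = 13 · 323
323 = 17 · 19
2909907 = 3^2 · 7 · 11 · 13 · 17 · 19, which has 6 distinct prime factors.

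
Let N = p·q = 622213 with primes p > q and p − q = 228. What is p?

911

Since p = q + 228, we have 622213 = q(q + 228), so q² + 228q − 622213 = 0.
Discriminant: 228² + 4·622213 = 51984 + 2488852 = 2540836; √2540836 = 1594.
q = (−228 + 1594)/2 = 683, and p = q + 228 = 911.
Check: 683 · 911 = 622213.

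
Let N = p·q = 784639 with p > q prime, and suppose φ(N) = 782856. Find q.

φ(n) = (p−1)(q−1) = n − (p+q) + 1, so p + q = 784639 − 782856 + 1 = 1784.
p and q are the roots of t² − 1784t + 784639 = 0.
Discriminant: 1784² − 4·784639 = 3182656 − 3138556 = 44100; √44100 = 210.
q = (1784 − 210)/2 = 787, p = (1784 + 210)/2 = 997.
Check: 787 · 997 = 784639.

787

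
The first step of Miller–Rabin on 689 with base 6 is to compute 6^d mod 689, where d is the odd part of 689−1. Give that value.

689 − 1 = 688 = 2^4 · 43, so d = 43.
6^1 ≡ 6 (mod 689)
6^2 ≡ 6^2 = 36 ≡ 36 (mod 689)
6^4 ≡ 36^2 = 1296 ≡ 607 (mod 689)
6^8 ≡ 607^2 = 368449 ≡ 523 (mod 689)
6^16 ≡ 523^2 = 273529 ≡ 685 (mod 689)
6^32 ≡ 685^2 = 469225 ≡ 16 (mod 689)
43 = 32 + 8 + 2 + 1 in binary powers of 2.
So 6^43 ≡ 16 · 523 · 36 · 6 ≡ 241 (mod 689).
Squaring chain: 241 → 205 → 685 → 16; never reaches −1, so base 6 is a Miller–Rabin witness that 689 is composite.

241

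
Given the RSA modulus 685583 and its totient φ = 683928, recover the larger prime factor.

829

φ(n) = (p−1)(q−1) = n − (p+q) + 1, so p + q = 685583 − 683928 + 1 = 1656.
p and q are the roots of t² − 1656t + 685583 = 0.
Discriminant: 1656² − 4·685583 = 2742336 − 2742332 = 4; √4 = 2.
q = (1656 − 2)/2 = 827, p = (1656 + 2)/2 = 829.
Check: 827 · 829 = 685583.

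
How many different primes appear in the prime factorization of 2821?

2821 = 7 · 403
403 = 13 · 31
2821 = 7 · 13 · 31, which has 3 distinct prime factors.

3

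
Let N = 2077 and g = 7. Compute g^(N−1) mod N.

159

7^1 ≡ 7 (mod 2077)
7^2 ≡ 7^2 = 49 ≡ 49 (mod 2077)
7^4 ≡ 49^2 = 2401 ≡ 324 (mod 2077)
7^8 ≡ 324^2 = 104976 ≡ 1126 (mod 2077)
7^16 ≡ 1126^2 = 1267876 ≡ 906 (mod 2077)
7^32 ≡ 906^2 = 820836 ≡ 421 (mod 2077)
7^64 ≡ 421^2 = 177241 ≡ 696 (mod 2077)
7^128 ≡ 696^2 = 484416 ≡ 475 (mod 2077)
7^256 ≡ 475^2 = 225625 ≡ 1309 (mod 2077)
7^512 ≡ 1309^2 = 1713481 ≡ 2033 (mod 2077)
7^1024 ≡ 2033^2 = 4133089 ≡ 1936 (mod 2077)
7^2048 ≡ 1936^2 = 3748096 ≡ 1188 (mod 2077)
2076 = 2048 + 16 + 8 + 4 in binary powers of 2.
So 7^2076 ≡ 1188 · 906 · 1126 · 324 ≡ 159 (mod 2077).
Since 159 ≠ 1, base 7 is a Fermat witness: 2077 is composite.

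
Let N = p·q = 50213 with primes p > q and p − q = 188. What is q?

149

Since p = q + 188, we have 50213 = q(q + 188), so q² + 188q − 50213 = 0.
Discriminant: 188² + 4·50213 = 35344 + 200852 = 236196; √236196 = 486.
q = (−188 + 486)/2 = 149, and p = q + 188 = 337.
Check: 149 · 337 = 50213.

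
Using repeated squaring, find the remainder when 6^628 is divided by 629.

38

6^1 ≡ 6 (mod 629)
6^2 ≡ 6^2 = 36 ≡ 36 (mod 629)
6^4 ≡ 36^2 = 1296 ≡ 38 (mod 629)
6^8 ≡ 38^2 = 1444 ≡ 186 (mod 629)
6^16 ≡ 186^2 = 34596 ≡ 1 (mod 629)
6^32 ≡ 1^2 = 1 ≡ 1 (mod 629)
6^64 ≡ 1^2 = 1 ≡ 1 (mod 629)
6^128 ≡ 1^2 = 1 ≡ 1 (mod 629)
6^256 ≡ 1^2 = 1 ≡ 1 (mod 629)
6^512 ≡ 1^2 = 1 ≡ 1 (mod 629)
628 = 512 + 64 + 32 + 16 + 4 in binary powers of 2.
So 6^628 ≡ 1 · 1 · 1 · 1 · 38 ≡ 38 (mod 629).
Since 38 ≠ 1, base 6 is a Fermat witness: 629 is composite.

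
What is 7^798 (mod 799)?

773

7^1 ≡ 7 (mod 799)
7^2 ≡ 7^2 = 49 ≡ 49 (mod 799)
7^4 ≡ 49^2 = 2401 ≡ 4 (mod 799)
7^8 ≡ 4^2 = 16 ≡ 16 (mod 799)
7^16 ≡ 16^2 = 256 ≡ 256 (mod 799)
7^32 ≡ 256^2 = 65536 ≡ 18 (mod 799)
7^64 ≡ 18^2 = 324 ≡ 324 (mod 799)
7^128 ≡ 324^2 = 104976 ≡ 307 (mod 799)
7^256 ≡ 307^2 = 94249 ≡ 766 (mod 799)
7^512 ≡ 766^2 = 586756 ≡ 290 (mod 799)
798 = 512 + 256 + 16 + 8 + 4 + 2 in binary powers of 2.
So 7^798 ≡ 290 · 766 · 256 · 16 · 4 · 49 ≡ 773 (mod 799).
Since 773 ≠ 1, base 7 is a Fermat witness: 799 is composite.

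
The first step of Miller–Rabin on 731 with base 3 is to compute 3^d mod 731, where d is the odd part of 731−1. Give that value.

731 − 1 = 730 = 2^1 · 365, so d = 365.
3^1 ≡ 3 (mod 731)
3^2 ≡ 3^2 = 9 ≡ 9 (mod 731)
3^4 ≡ 9^2 = 81 ≡ 81 (mod 731)
3^8 ≡ 81^2 = 6561 ≡ 713 (mod 731)
3^16 ≡ 713^2 = 508369 ≡ 324 (mod 731)
3^32 ≡ 324^2 = 104976 ≡ 443 (mod 731)
3^64 ≡ 443^2 = 196249 ≡ 341 (mod 731)
3^128 ≡ 341^2 = 116281 ≡ 52 (mod 731)
3^256 ≡ 52^2 = 2704 ≡ 511 (mod 731)
365 = 256 + 64 + 32 + 8 + 4 + 1 in binary powers of 2.
So 3^365 ≡ 511 · 341 · 443 · 713 · 81 · 3 ≡ 233 (mod 731).
Squaring chain: 233; never reaches −1, so base 3 is a Miller–Rabin witness that 731 is composite.

233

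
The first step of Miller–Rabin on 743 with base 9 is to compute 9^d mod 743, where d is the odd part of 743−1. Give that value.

743 − 1 = 742 = 2^1 · 371, so d = 371.
9^1 ≡ 9 (mod 743)
9^2 ≡ 9^2 = 81 ≡ 81 (mod 743)
9^4 ≡ 81^2 = 6561 ≡ 617 (mod 743)
9^8 ≡ 617^2 = 380689 ≡ 273 (mod 743)
9^16 ≡ 273^2 = 74529 ≡ 229 (mod 743)
9^32 ≡ 229^2 = 52441 ≡ 431 (mod 743)
9^64 ≡ 431^2 = 185761 ≡ 11 (mod 743)
9^128 ≡ 11^2 = 121 ≡ 121 (mod 743)
9^256 ≡ 121^2 = 14641 ≡ 524 (mod 743)
371 = 256 + 64 + 32 + 16 + 2 + 1 in binary powers of 2.
So 9^371 ≡ 524 · 11 · 431 · 229 · 81 · 9 ≡ 1 (mod 743).
Since 9^d ≡ 1 (mod 743), base 9 does not prove 743 composite.

1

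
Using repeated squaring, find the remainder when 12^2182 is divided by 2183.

164

12^1 ≡ 12 (mod 2183)
12^2 ≡ 12^2 = 144 ≡ 144 (mod 2183)
12^4 ≡ 144^2 = 20736 ≡ 1089 (mod 2183)
12^8 ≡ 1089^2 = 1185921 ≡ 552 (mod 2183)
12^16 ≡ 552^2 = 304704 ≡ 1267 (mod 2183)
12^32 ≡ 1267^2 = 1605289 ≡ 784 (mod 2183)
12^64 ≡ 784^2 = 614656 ≡ 1233 (mod 2183)
12^128 ≡ 1233^2 = 1520289 ≡ 921 (mod 2183)
12^256 ≡ 921^2 = 848241 ≡ 1237 (mod 2183)
12^512 ≡ 1237^2 = 1530169 ≡ 2069 (mod 2183)
12^1024 ≡ 2069^2 = 4280761 ≡ 2081 (mod 2183)
12^2048 ≡ 2081^2 = 4330561 ≡ 1672 (mod 2183)
2182 = 2048 + 128 + 4 + 2 in binary powers of 2.
So 12^2182 ≡ 1672 · 921 · 1089 · 144 ≡ 164 (mod 2183).
Since 164 ≠ 1, base 12 is a Fermat witness: 2183 is composite.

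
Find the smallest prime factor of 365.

5

365 is odd.
Digit sum 14, not divisible by 3.
Ends in 5: divisible by 5.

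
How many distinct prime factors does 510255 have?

5

510255 = 3^2 · 56695
56695 = 5 · 11339
11339 = 17 · 667
667 = 23 · 29
510255 = 3^2 · 5 · 17 · 23 · 29, which has 5 distinct prime factors.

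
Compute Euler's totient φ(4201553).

Factor: 4201553 = 139 · 167 · 181.
φ(4201553) = (139−1) · (167−1) · (181−1) = 138 · 166 · 180 = 4123440.

4123440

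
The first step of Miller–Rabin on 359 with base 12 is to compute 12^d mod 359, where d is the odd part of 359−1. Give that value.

1

359 − 1 = 358 = 2^1 · 179, so d = 179.
12^1 ≡ 12 (mod 359)
12^2 ≡ 12^2 = 144 ≡ 144 (mod 359)
12^4 ≡ 144^2 = 20736 ≡ 273 (mod 359)
12^8 ≡ 273^2 = 74529 ≡ 216 (mod 359)
12^16 ≡ 216^2 = 46656 ≡ 345 (mod 359)
12^32 ≡ 345^2 = 119025 ≡ 196 (mod 359)
12^64 ≡ 196^2 = 38416 ≡ 3 (mod 359)
12^128 ≡ 3^2 = 9 ≡ 9 (mod 359)
179 = 128 + 32 + 16 + 2 + 1 in binary powers of 2.
So 12^179 ≡ 9 · 196 · 345 · 144 · 12 ≡ 1 (mod 359).
Since 12^d ≡ 1 (mod 359), base 12 does not prove 359 composite.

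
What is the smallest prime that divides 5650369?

61

5650369 is odd.
Digit sum 34, not divisible by 3.
Ends in 9: not divisible by 5.
7: 5650369 = 7·807195 + 4
11: 5650369 = 11·513669 + 10
13: 5650369 = 13·434643 + 10
17: 5650369 = 17·332374 + 11
19: 5650369 = 19·297387 + 16
23: 5650369 = 23·245668 + 5
29: 5650369 = 29·194840 + 9
31: 5650369 = 31·182269 + 30
37: 5650369 = 37·152712 + 25
41: 5650369 = 41·137813 + 36
43: 5650369 = 43·131403 + 40
47: 5650369 = 47·120220 + 29
53: 5650369 = 53·106610 + 39
59: 5650369 = 59·95768 + 57
61: 5650369 = 61·92629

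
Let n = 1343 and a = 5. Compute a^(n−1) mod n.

1137

5^1 ≡ 5 (mod 1343)
5^2 ≡ 5^2 = 25 ≡ 25 (mod 1343)
5^4 ≡ 25^2 = 625 ≡ 625 (mod 1343)
5^8 ≡ 625^2 = 390625 ≡ 1155 (mod 1343)
5^16 ≡ 1155^2 = 1334025 ≡ 426 (mod 1343)
5^32 ≡ 426^2 = 181476 ≡ 171 (mod 1343)
5^64 ≡ 171^2 = 29241 ≡ 1038 (mod 1343)
5^128 ≡ 1038^2 = 1077444 ≡ 358 (mod 1343)
5^256 ≡ 358^2 = 128164 ≡ 579 (mod 1343)
5^512 ≡ 579^2 = 335241 ≡ 834 (mod 1343)
5^1024 ≡ 834^2 = 695556 ≡ 1225 (mod 1343)
1342 = 1024 + 256 + 32 + 16 + 8 + 4 + 2 in binary powers of 2.
So 5^1342 ≡ 1225 · 579 · 171 · 426 · 1155 · 625 · 25 ≡ 1137 (mod 1343).
Since 1137 ≠ 1, base 5 is a Fermat witness: 1343 is composite.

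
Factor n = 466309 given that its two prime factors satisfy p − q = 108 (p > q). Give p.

Since p = q + 108, we have 466309 = q(q + 108), so q² + 108q − 466309 = 0.
Discriminant: 108² + 4·466309 = 11664 + 1865236 = 1876900; √1876900 = 1370.
q = (−108 + 1370)/2 = 631, and p = q + 108 = 739.
Check: 631 · 739 = 466309.

739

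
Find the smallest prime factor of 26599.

67

26599 is odd.
Digit sum 31, not divisible by 3.
Ends in 9: not divisible by 5.
7: 26599 = 7·3799 + 6
11: 26599 = 11·2418 + 1
13: 26599 = 13·2046 + 1
17: 26599 = 17·1564 + 11
19: 26599 = 19·1399 + 18
23: 26599 = 23·1156 + 11
29: 26599 = 29·917 + 6
31: 26599 = 31·858 + 1
37: 26599 = 37·718 + 33
41: 26599 = 41·648 + 31
43: 26599 = 43·618 + 25
47: 26599 = 47·565 + 44
53: 26599 = 53·501 + 46
59: 26599 = 59·450 + 49
61: 26599 = 61·436 + 3
67: 26599 = 67·397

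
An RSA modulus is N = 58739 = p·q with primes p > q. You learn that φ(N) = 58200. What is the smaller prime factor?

151

φ(n) = (p−1)(q−1) = n − (p+q) + 1, so p + q = 58739 − 58200 + 1 = 540.
p and q are the roots of t² − 540t + 58739 = 0.
Discriminant: 540² − 4·58739 = 291600 − 234956 = 56644; √56644 = 238.
q = (540 − 238)/2 = 151, p = (540 + 238)/2 = 389.
Check: 151 · 389 = 58739.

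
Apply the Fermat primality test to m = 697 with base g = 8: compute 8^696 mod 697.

256

8^1 ≡ 8 (mod 697)
8^2 ≡ 8^2 = 64 ≡ 64 (mod 697)
8^4 ≡ 64^2 = 4096 ≡ 611 (mod 697)
8^8 ≡ 611^2 = 373321 ≡ 426 (mod 697)
8^16 ≡ 426^2 = 181476 ≡ 256 (mod 697)
8^32 ≡ 256^2 = 65536 ≡ 18 (mod 697)
8^64 ≡ 18^2 = 324 ≡ 324 (mod 697)
8^128 ≡ 324^2 = 104976 ≡ 426 (mod 697)
8^256 ≡ 426^2 = 181476 ≡ 256 (mod 697)
8^512 ≡ 256^2 = 65536 ≡ 18 (mod 697)
696 = 512 + 128 + 32 + 16 + 8 in binary powers of 2.
So 8^696 ≡ 18 · 426 · 18 · 256 · 426 ≡ 256 (mod 697).
Since 256 ≠ 1, base 8 is a Fermat witness: 697 is composite.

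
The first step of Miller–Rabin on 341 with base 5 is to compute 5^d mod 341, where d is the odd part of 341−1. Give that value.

67

341 − 1 = 340 = 2^2 · 85, so d = 85.
5^1 ≡ 5 (mod 341)
5^2 ≡ 5^2 = 25 ≡ 25 (mod 341)
5^4 ≡ 25^2 = 625 ≡ 284 (mod 341)
5^8 ≡ 284^2 = 80656 ≡ 180 (mod 341)
5^16 ≡ 180^2 = 32400 ≡ 5 (mod 341)
5^32 ≡ 5^2 = 25 ≡ 25 (mod 341)
5^64 ≡ 25^2 = 625 ≡ 284 (mod 341)
85 = 64 + 16 + 4 + 1 in binary powers of 2.
So 5^85 ≡ 284 · 5 · 284 · 5 ≡ 67 (mod 341).
Squaring chain: 67 → 56; never reaches −1, so base 5 is a Miller–Rabin witness that 341 is composite.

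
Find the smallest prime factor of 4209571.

4209571 is odd.
Digit sum 28, not divisible by 3.
Ends in 1: not divisible by 5.
7: 4209571 = 7·601367 + 2
11: 4209571 = 11·382688 + 3
13: 4209571 = 13·323813 + 2
17: 4209571 = 17·247621 + 14
19: 4209571 = 19·221556 + 7
23: 4209571 = 23·183024 + 19
29: 4209571 = 29·145157 + 18
31: 4209571 = 31·135792 + 19
37: 4209571 = 37·113772 + 7
41: 4209571 = 41·102672 + 19
43: 4209571 = 43·97897

43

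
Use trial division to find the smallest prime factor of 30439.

61

30439 is odd.
Digit sum 19, not divisible by 3.
Ends in 9: not divisible by 5.
7: 30439 = 7·4348 + 3
11: 30439 = 11·2767 + 2
13: 30439 = 13·2341 + 6
17: 30439 = 17·1790 + 9
19: 30439 = 19·1602 + 1
23: 30439 = 23·1323 + 10
29: 30439 = 29·1049 + 18
31: 30439 = 31·981 + 28
37: 30439 = 37·822 + 25
41: 30439 = 41·742 + 17
43: 30439 = 43·707 + 38
47: 30439 = 47·647 + 30
53: 30439 = 53·574 + 17
59: 30439 = 59·515 + 54
61: 30439 = 61·499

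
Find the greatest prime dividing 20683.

43

20683 = 13 · 1591
1591 = 37 · 43
43 is prime.
So 20683 = 13 · 37 · 43; the largest prime factor is 43.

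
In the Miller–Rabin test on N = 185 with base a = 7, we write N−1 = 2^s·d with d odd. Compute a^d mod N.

185 − 1 = 184 = 2^3 · 23, so d = 23.
7^1 ≡ 7 (mod 185)
7^2 ≡ 7^2 = 49 ≡ 49 (mod 185)
7^4 ≡ 49^2 = 2401 ≡ 181 (mod 185)
7^8 ≡ 181^2 = 32761 ≡ 16 (mod 185)
7^16 ≡ 16^2 = 256 ≡ 71 (mod 185)
23 = 16 + 4 + 2 + 1 in binary powers of 2.
So 7^23 ≡ 71 · 181 · 49 · 7 ≡ 83 (mod 185).
Squaring chain: 83 → 44 → 86; never reaches −1, so base 7 is a Miller–Rabin witness that 185 is composite.

83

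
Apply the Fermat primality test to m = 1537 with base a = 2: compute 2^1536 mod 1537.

49

2^1 ≡ 2 (mod 1537)
2^2 ≡ 2^2 = 4 ≡ 4 (mod 1537)
2^4 ≡ 4^2 = 16 ≡ 16 (mod 1537)
2^8 ≡ 16^2 = 256 ≡ 256 (mod 1537)
2^16 ≡ 256^2 = 65536 ≡ 982 (mod 1537)
2^32 ≡ 982^2 = 964324 ≡ 625 (mod 1537)
2^64 ≡ 625^2 = 390625 ≡ 227 (mod 1537)
2^128 ≡ 227^2 = 51529 ≡ 808 (mod 1537)
2^256 ≡ 808^2 = 652864 ≡ 1176 (mod 1537)
2^512 ≡ 1176^2 = 1382976 ≡ 1213 (mod 1537)
2^1024 ≡ 1213^2 = 1471369 ≡ 460 (mod 1537)
1536 = 1024 + 512 in binary powers of 2.
So 2^1536 ≡ 460 · 1213 ≡ 49 (mod 1537).
Since 49 ≠ 1, base 2 is a Fermat witness: 1537 is composite.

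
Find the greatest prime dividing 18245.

89

18245 = 5 · 3649
3649 = 41 · 89
89 is prime.
So 18245 = 5 · 41 · 89; the largest prime factor is 89.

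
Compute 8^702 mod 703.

8^1 ≡ 8 (mod 703)
8^2 ≡ 8^2 = 64 ≡ 64 (mod 703)
8^4 ≡ 64^2 = 4096 ≡ 581 (mod 703)
8^8 ≡ 581^2 = 337561 ≡ 121 (mod 703)
8^16 ≡ 121^2 = 14641 ≡ 581 (mod 703)
8^32 ≡ 581^2 = 337561 ≡ 121 (mod 703)
8^64 ≡ 121^2 = 14641 ≡ 581 (mod 703)
8^128 ≡ 581^2 = 337561 ≡ 121 (mod 703)
8^256 ≡ 121^2 = 14641 ≡ 581 (mod 703)
8^512 ≡ 581^2 = 337561 ≡ 121 (mod 703)
702 = 512 + 128 + 32 + 16 + 8 + 4 + 2 in binary powers of 2.
So 8^702 ≡ 121 · 121 · 121 · 581 · 121 · 581 · 64 ≡ 628 (mod 703).
Since 628 ≠ 1, base 8 is a Fermat witness: 703 is composite.

628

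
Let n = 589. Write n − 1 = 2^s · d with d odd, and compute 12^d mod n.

151

589 − 1 = 588 = 2^2 · 147, so d = 147.
12^1 ≡ 12 (mod 589)
12^2 ≡ 12^2 = 144 ≡ 144 (mod 589)
12^4 ≡ 144^2 = 20736 ≡ 121 (mod 589)
12^8 ≡ 121^2 = 14641 ≡ 505 (mod 589)
12^16 ≡ 505^2 = 255025 ≡ 577 (mod 589)
12^32 ≡ 577^2 = 332929 ≡ 144 (mod 589)
12^64 ≡ 144^2 = 20736 ≡ 121 (mod 589)
12^128 ≡ 121^2 = 14641 ≡ 505 (mod 589)
147 = 128 + 16 + 2 + 1 in binary powers of 2.
So 12^147 ≡ 505 · 577 · 144 · 12 ≡ 151 (mod 589).
Squaring chain: 151 → 419; never reaches −1, so base 12 is a Miller–Rabin witness that 589 is composite.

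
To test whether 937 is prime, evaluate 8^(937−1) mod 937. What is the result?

8^1 ≡ 8 (mod 937)
8^2 ≡ 8^2 = 64 ≡ 64 (mod 937)
8^4 ≡ 64^2 = 4096 ≡ 348 (mod 937)
8^8 ≡ 348^2 = 121104 ≡ 231 (mod 937)
8^16 ≡ 231^2 = 53361 ≡ 889 (mod 937)
8^32 ≡ 889^2 = 790321 ≡ 430 (mod 937)
8^64 ≡ 430^2 = 184900 ≡ 311 (mod 937)
8^128 ≡ 311^2 = 96721 ≡ 210 (mod 937)
8^256 ≡ 210^2 = 44100 ≡ 61 (mod 937)
8^512 ≡ 61^2 = 3721 ≡ 910 (mod 937)
936 = 512 + 256 + 128 + 32 + 8 in binary powers of 2.
So 8^936 ≡ 910 · 61 · 210 · 430 · 231 ≡ 1 (mod 937).
Since the result is 1, base 8 gives no evidence that 937 is composite.

1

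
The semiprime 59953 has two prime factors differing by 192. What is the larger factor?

359

Since p = q + 192, we have 59953 = q(q + 192), so q² + 192q − 59953 = 0.
Discriminant: 192² + 4·59953 = 36864 + 239812 = 276676; √276676 = 526.
q = (−192 + 526)/2 = 167, and p = q + 192 = 359.
Check: 167 · 359 = 59953.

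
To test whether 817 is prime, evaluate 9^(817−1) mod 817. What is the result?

752

9^1 ≡ 9 (mod 817)
9^2 ≡ 9^2 = 81 ≡ 81 (mod 817)
9^4 ≡ 81^2 = 6561 ≡ 25 (mod 817)
9^8 ≡ 25^2 = 625 ≡ 625 (mod 817)
9^16 ≡ 625^2 = 390625 ≡ 99 (mod 817)
9^32 ≡ 99^2 = 9801 ≡ 814 (mod 817)
9^64 ≡ 814^2 = 662596 ≡ 9 (mod 817)
9^128 ≡ 9^2 = 81 ≡ 81 (mod 817)
9^256 ≡ 81^2 = 6561 ≡ 25 (mod 817)
9^512 ≡ 25^2 = 625 ≡ 625 (mod 817)
816 = 512 + 256 + 32 + 16 in binary powers of 2.
So 9^816 ≡ 625 · 25 · 814 · 99 ≡ 752 (mod 817).
Since 752 ≠ 1, base 9 is a Fermat witness: 817 is composite.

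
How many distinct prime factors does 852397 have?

5

852397 = 7 · 121771
121771 = 13 · 9367
9367 = 17 · 551
551 = 19 · 29
852397 = 7 · 13 · 17 · 19 · 29, which has 5 distinct prime factors.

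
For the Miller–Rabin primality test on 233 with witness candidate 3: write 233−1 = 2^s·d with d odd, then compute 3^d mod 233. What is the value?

221

233 − 1 = 232 = 2^3 · 29, so d = 29.
3^1 ≡ 3 (mod 233)
3^2 ≡ 3^2 = 9 ≡ 9 (mod 233)
3^4 ≡ 9^2 = 81 ≡ 81 (mod 233)
3^8 ≡ 81^2 = 6561 ≡ 37 (mod 233)
3^16 ≡ 37^2 = 1369 ≡ 204 (mod 233)
29 = 16 + 8 + 4 + 1 in binary powers of 2.
So 3^29 ≡ 204 · 37 · 81 · 3 ≡ 221 (mod 233).
Squaring chain: 221 → 144 → 232; reaches −1, so base 3 does not prove 233 composite.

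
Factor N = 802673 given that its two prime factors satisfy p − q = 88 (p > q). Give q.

853

Since p = q + 88, we have 802673 = q(q + 88), so q² + 88q − 802673 = 0.
Discriminant: 88² + 4·802673 = 7744 + 3210692 = 3218436; √3218436 = 1794.
q = (−88 + 1794)/2 = 853, and p = q + 88 = 941.
Check: 853 · 941 = 802673.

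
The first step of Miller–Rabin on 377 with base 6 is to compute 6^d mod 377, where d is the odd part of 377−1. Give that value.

377 − 1 = 376 = 2^3 · 47, so d = 47.
6^1 ≡ 6 (mod 377)
6^2 ≡ 6^2 = 36 ≡ 36 (mod 377)
6^4 ≡ 36^2 = 1296 ≡ 165 (mod 377)
6^8 ≡ 165^2 = 27225 ≡ 81 (mod 377)
6^16 ≡ 81^2 = 6561 ≡ 152 (mod 377)
6^32 ≡ 152^2 = 23104 ≡ 107 (mod 377)
47 = 32 + 8 + 4 + 2 + 1 in binary powers of 2.
So 6^47 ≡ 107 · 81 · 165 · 36 · 6 ≡ 323 (mod 377).
Squaring chain: 323 → 277 → 198; never reaches −1, so base 6 is a Miller–Rabin witness that 377 is composite.

323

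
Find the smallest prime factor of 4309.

31

4309 is odd.
Digit sum 16, not divisible by 3.
Ends in 9: not divisible by 5.
7: 4309 = 7·615 + 4
11: 4309 = 11·391 + 8
13: 4309 = 13·331 + 6
17: 4309 = 17·253 + 8
19: 4309 = 19·226 + 15
23: 4309 = 23·187 + 8
29: 4309 = 29·148 + 17
31: 4309 = 31·139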